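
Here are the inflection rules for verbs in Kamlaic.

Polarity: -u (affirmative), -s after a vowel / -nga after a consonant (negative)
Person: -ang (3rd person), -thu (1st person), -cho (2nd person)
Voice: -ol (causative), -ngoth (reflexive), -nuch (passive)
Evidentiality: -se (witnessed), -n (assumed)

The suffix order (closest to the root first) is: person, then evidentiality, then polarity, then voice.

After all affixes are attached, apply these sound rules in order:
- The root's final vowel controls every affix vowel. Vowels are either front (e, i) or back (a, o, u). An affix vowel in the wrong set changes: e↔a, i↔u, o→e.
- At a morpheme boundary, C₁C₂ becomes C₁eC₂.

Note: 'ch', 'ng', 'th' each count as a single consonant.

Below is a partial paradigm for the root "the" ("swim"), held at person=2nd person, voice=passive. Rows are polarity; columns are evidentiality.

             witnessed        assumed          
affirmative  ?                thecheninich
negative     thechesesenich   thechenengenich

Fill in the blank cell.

thecheseinich

Attach person 2nd person -cho → thecho.
Attach evidentiality witnessed -se → thechose.
Attach polarity affirmative -u → thechoseu.
Attach voice passive -nuch → thechoseunuch.
Apply vowel harmony: thechoseunuch → thecheseinich.
Epenthesis: no change.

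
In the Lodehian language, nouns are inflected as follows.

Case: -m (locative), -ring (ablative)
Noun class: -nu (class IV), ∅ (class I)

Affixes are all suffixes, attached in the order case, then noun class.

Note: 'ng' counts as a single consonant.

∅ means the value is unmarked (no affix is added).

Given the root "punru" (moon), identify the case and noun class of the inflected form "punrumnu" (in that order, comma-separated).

Segment: punru-m-nu.
case: -m → locative.
noun class: -nu → class IV.

locative, class IV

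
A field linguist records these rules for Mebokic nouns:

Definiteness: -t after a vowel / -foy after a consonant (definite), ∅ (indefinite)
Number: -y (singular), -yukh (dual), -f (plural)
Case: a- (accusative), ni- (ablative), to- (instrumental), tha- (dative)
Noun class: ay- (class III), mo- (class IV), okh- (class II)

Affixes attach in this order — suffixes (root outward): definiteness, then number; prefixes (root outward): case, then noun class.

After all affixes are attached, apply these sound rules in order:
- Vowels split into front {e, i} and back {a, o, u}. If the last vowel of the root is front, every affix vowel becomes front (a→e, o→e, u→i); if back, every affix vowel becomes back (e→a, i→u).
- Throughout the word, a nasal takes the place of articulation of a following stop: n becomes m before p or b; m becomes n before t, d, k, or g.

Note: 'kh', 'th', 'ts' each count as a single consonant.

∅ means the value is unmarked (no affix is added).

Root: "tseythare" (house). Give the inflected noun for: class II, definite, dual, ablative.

Attach case ablative ni- → nitseythare.
Attach noun class class II okh- → okhnitseythare.
Attach definiteness definite -t (after vowel 'e') → okhnitseytharet.
Attach number dual -yukh → okhnitseytharetyukh.
Apply vowel harmony: okhnitseytharetyukh → ekhnitseytharetyikh.
Nasal assimilation: no change.

ekhnitseytharetyikh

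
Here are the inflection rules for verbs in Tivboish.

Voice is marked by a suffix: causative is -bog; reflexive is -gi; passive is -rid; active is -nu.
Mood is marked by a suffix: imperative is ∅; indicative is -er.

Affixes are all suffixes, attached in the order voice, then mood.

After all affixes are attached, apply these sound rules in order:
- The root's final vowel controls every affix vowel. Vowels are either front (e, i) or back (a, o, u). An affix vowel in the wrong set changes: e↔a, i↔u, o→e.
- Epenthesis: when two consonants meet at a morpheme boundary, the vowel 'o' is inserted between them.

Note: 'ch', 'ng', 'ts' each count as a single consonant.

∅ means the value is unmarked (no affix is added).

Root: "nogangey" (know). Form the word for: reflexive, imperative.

Attach voice reflexive -gi → nogangeygi.
mood = imperative: zero marking, form stays nogangeygi.
Vowel harmony: no change.
Apply epenthesis: nogangeygi → nogangeyogi.

nogangeyogi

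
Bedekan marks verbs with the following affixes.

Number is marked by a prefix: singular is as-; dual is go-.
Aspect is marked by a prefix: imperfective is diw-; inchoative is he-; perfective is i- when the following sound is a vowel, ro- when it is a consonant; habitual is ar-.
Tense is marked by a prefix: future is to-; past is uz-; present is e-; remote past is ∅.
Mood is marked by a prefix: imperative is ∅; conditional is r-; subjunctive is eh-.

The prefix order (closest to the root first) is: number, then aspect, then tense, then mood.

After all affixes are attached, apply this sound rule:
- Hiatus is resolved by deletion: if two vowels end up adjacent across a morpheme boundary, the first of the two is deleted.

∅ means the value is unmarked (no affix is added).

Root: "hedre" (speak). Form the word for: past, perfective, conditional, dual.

Attach number dual go- → gohedre.
Attach aspect perfective ro- (before consonant 'g') → rogohedre.
Attach tense past uz- → uzrogohedre.
Attach mood conditional r- → ruzrogohedre.
Vowel deletion: no change.

ruzrogohedre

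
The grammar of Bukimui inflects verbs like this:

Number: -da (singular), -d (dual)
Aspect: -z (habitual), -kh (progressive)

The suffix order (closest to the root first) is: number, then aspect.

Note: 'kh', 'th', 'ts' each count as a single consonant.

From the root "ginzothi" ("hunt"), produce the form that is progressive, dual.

Attach number dual -d → ginzothid.
Attach aspect progressive -kh → ginzothidkh.

ginzothidkh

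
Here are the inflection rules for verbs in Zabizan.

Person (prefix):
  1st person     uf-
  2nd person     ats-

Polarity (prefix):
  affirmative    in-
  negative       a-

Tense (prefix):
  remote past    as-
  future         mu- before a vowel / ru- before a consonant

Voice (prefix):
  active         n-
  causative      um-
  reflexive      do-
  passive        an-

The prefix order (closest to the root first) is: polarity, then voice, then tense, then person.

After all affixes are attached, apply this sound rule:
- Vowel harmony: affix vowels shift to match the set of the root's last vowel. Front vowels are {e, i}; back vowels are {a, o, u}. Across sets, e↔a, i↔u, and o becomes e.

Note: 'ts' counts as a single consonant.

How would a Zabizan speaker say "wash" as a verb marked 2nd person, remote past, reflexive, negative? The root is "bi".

etsesdeebi

Attach polarity negative a- → abi.
Attach voice reflexive do- → doabi.
Attach tense remote past as- → asdoabi.
Attach person 2nd person ats- → atsasdoabi.
Apply vowel harmony: atsasdoabi → etsesdeebi.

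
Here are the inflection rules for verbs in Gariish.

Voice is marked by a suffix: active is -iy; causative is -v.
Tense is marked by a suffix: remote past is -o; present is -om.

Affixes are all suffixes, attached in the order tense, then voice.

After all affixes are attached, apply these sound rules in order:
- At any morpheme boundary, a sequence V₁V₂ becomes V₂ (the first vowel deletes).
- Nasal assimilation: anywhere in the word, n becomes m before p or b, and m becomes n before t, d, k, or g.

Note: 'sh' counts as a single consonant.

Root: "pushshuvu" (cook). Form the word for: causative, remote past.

Attach tense remote past -o → pushshuvuo.
Attach voice causative -v → pushshuvuov.
Apply vowel deletion: pushshuvuov → pushshuvov.
Nasal assimilation: no change.

pushshuvov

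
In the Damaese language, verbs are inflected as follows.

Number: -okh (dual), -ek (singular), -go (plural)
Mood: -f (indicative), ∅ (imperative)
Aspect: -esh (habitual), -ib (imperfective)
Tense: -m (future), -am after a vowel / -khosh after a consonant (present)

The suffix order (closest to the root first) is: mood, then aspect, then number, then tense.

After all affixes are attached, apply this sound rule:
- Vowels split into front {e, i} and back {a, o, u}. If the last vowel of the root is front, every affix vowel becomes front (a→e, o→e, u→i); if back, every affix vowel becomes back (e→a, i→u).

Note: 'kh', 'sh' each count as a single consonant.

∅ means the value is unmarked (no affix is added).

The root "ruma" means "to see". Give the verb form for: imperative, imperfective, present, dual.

mood = imperative: zero marking, form stays ruma.
Attach aspect imperfective -ib → rumaib.
Attach number dual -okh → rumaibokh.
Attach tense present -khosh (after consonant 'kh') → rumaibokhkhosh.
Apply vowel harmony: rumaibokhkhosh → rumaubokhkhosh.

rumaubokhkhosh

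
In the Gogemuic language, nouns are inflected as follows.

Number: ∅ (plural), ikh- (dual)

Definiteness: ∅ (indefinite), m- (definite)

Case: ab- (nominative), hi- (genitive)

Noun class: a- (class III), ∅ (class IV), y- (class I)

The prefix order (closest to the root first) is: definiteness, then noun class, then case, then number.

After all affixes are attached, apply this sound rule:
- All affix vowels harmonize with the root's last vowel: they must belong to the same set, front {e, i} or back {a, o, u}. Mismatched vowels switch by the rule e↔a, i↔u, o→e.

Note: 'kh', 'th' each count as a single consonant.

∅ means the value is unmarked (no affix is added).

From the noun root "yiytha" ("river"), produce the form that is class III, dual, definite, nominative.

ukhabamyiytha

Attach definiteness definite m- → myiytha.
Attach noun class class III a- → amyiytha.
Attach case nominative ab- → abamyiytha.
Attach number dual ikh- → ikhabamyiytha.
Apply vowel harmony: ikhabamyiytha → ukhabamyiytha.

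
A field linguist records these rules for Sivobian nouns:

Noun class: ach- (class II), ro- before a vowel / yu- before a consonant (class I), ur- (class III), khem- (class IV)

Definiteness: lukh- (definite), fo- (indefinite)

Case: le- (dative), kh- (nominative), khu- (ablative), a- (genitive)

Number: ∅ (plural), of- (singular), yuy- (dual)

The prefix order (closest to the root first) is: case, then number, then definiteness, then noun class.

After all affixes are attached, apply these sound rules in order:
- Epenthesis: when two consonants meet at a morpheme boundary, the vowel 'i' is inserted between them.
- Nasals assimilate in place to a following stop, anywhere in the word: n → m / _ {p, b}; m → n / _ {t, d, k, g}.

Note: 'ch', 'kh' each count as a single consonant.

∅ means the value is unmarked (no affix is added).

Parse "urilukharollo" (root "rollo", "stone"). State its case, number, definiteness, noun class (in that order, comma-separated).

Segment: ur-lukh-a-rollo.
case: a- → genitive.
number: ∅ → plural.
definiteness: lukh- → definite.
noun class: ur- → class III.

genitive, plural, definite, class III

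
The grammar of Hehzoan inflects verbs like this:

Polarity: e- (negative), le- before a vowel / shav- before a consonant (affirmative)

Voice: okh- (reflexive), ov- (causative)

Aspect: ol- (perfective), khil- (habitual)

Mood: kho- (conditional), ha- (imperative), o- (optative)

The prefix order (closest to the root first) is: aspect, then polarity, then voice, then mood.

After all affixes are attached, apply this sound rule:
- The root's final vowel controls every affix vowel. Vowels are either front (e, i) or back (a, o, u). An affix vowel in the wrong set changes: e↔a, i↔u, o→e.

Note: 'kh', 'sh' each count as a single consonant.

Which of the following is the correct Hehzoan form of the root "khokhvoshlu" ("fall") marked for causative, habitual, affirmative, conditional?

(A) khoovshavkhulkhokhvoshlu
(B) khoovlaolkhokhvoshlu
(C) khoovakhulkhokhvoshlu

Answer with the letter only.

Attach aspect habitual khil- → khilkhokhvoshlu.
Attach polarity affirmative shav- (before consonant 'kh') → shavkhilkhokhvoshlu.
Attach voice causative ov- → ovshavkhilkhokhvoshlu.
Attach mood conditional kho- → khoovshavkhilkhokhvoshlu.
Apply vowel harmony: khoovshavkhilkhokhvoshlu → khoovshavkhulkhokhvoshlu.
So the correct form is khoovshavkhulkhokhvoshlu, option (A).
(C) khoovakhulkhokhvoshlu is wrong: it uses negative instead of affirmative for polarity.
(B) khoovlaolkhokhvoshlu is wrong: it uses perfective instead of habitual for aspect.

A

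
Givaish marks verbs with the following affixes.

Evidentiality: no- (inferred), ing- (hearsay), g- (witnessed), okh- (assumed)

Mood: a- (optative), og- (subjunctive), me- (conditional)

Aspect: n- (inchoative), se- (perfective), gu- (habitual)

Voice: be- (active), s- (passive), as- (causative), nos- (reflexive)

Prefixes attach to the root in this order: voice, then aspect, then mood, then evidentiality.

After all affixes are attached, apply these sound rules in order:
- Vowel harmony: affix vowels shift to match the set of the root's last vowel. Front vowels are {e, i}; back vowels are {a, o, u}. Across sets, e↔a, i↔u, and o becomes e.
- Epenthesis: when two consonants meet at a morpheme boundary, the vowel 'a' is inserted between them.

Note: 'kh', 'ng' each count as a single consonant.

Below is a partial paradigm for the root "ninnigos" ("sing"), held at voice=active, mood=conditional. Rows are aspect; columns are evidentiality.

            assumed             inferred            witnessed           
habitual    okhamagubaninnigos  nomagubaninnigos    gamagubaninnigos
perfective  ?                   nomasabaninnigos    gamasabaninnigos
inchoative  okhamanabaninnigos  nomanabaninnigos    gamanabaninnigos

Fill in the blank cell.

Attach voice active be- → beninnigos.
Attach aspect perfective se- → sebeninnigos.
Attach mood conditional me- → mesebeninnigos.
Attach evidentiality assumed okh- → okhmesebeninnigos.
Apply vowel harmony: okhmesebeninnigos → okhmasabaninnigos.
Apply epenthesis: okhmasabaninnigos → okhamasabaninnigos.

okhamasabaninnigos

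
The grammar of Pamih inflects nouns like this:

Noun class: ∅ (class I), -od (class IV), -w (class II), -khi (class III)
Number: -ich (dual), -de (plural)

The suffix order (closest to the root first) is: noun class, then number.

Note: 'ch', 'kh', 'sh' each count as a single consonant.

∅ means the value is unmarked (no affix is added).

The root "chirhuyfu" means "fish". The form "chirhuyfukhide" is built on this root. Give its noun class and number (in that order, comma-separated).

class III, plural

Segment: chirhuyfu-khi-de.
noun class: -khi → class III.
number: -de → plural.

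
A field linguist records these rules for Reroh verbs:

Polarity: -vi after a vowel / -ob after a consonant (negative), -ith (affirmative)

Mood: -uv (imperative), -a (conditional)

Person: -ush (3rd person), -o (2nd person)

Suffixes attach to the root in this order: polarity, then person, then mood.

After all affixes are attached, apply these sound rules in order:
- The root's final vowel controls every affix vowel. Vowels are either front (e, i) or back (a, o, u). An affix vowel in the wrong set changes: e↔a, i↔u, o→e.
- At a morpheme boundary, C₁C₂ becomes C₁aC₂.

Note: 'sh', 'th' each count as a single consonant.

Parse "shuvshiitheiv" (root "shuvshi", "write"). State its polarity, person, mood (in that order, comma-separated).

affirmative, 2nd person, imperative

Segment: shuvshi-ith-o-uv.
polarity: -ith → affirmative.
person: -o → 2nd person.
mood: -uv → imperative.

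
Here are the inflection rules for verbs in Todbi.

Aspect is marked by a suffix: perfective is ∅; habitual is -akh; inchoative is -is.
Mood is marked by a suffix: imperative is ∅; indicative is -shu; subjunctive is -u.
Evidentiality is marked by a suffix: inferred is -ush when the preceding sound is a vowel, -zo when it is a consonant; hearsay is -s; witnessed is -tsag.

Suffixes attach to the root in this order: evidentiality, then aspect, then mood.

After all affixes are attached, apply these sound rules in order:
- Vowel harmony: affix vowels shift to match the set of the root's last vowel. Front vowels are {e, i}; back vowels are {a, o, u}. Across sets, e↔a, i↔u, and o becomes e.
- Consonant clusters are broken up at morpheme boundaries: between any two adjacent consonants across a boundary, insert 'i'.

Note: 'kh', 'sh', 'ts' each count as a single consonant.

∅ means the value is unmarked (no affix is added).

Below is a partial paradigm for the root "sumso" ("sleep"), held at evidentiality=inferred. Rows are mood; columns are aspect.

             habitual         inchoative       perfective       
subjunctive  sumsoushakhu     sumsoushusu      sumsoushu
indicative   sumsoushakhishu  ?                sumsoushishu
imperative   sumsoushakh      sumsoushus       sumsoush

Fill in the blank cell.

Attach evidentiality inferred -ush (after vowel 'o') → sumsoush.
Attach aspect inchoative -is → sumsoushis.
Attach mood indicative -shu → sumsoushisshu.
Apply vowel harmony: sumsoushisshu → sumsoushusshu.
Apply epenthesis: sumsoushusshu → sumsoushusishu.

sumsoushusishu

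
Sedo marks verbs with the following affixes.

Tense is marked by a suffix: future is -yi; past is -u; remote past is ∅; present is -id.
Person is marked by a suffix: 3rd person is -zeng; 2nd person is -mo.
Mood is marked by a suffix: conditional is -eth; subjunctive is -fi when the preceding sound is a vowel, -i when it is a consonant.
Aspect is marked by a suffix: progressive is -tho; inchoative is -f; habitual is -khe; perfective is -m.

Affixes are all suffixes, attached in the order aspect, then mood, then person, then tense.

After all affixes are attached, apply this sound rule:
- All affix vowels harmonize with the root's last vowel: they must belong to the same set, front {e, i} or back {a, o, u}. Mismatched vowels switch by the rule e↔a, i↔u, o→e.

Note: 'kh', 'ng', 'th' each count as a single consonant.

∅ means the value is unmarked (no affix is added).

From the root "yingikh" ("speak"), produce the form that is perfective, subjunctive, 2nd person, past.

Attach aspect perfective -m → yingikhm.
Attach mood subjunctive -i (after consonant 'm') → yingikhmi.
Attach person 2nd person -mo → yingikhmimo.
Attach tense past -u → yingikhmimou.
Apply vowel harmony: yingikhmimou → yingikhmimei.

yingikhmimei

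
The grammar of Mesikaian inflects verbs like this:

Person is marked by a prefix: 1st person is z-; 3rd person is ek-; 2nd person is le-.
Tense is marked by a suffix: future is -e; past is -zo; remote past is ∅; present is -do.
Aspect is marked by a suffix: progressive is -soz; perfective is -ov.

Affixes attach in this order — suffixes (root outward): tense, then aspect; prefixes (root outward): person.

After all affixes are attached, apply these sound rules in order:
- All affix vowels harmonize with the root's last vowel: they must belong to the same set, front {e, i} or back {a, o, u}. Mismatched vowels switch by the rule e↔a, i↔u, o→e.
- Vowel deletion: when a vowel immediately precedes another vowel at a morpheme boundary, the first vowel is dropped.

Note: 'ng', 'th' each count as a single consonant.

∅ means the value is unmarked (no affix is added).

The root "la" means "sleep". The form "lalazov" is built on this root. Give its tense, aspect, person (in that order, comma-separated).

past, perfective, 2nd person

Segment: le-la-zo-ov.
tense: -zo → past.
aspect: -ov → perfective.
person: le- → 2nd person.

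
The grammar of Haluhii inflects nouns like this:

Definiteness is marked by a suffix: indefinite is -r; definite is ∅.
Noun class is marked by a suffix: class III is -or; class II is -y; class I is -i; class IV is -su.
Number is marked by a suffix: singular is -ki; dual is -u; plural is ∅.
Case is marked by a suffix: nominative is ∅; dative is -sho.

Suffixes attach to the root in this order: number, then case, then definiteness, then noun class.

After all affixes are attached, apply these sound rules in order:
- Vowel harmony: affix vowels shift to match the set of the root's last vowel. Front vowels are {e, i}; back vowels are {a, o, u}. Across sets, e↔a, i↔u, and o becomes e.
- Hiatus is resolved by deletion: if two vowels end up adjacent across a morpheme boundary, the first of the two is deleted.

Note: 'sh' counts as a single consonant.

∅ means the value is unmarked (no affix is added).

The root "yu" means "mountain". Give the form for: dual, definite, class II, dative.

yushoy

Attach number dual -u → yuu.
Attach case dative -sho → yuusho.
definiteness = definite: zero marking, form stays yuusho.
Attach noun class class II -y → yuushoy.
Vowel harmony: no change.
Apply vowel deletion: yuushoy → yushoy.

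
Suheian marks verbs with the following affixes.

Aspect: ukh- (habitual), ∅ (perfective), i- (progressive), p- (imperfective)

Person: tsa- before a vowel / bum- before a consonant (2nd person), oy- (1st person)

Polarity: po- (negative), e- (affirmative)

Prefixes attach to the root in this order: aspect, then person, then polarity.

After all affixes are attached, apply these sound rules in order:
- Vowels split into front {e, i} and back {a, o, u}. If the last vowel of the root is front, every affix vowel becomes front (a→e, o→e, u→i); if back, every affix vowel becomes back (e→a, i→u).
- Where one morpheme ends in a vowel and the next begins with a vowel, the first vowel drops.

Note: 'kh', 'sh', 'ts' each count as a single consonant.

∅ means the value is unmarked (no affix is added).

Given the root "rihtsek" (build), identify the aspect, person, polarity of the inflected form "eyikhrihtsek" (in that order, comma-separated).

habitual, 1st person, affirmative

Segment: e-oy-ukh-rihtsek.
aspect: ukh- → habitual.
person: oy- → 1st person.
polarity: e- → affirmative.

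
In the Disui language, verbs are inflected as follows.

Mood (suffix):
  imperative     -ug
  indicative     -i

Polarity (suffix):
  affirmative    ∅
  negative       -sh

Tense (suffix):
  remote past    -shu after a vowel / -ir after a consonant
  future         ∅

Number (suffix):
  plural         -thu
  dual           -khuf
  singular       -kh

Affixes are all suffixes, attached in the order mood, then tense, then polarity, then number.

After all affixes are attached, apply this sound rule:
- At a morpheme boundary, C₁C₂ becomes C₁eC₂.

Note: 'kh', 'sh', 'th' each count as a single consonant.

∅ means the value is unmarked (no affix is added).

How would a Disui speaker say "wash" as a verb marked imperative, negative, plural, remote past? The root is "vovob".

Attach mood imperative -ug → vovobug.
Attach tense remote past -ir (after consonant 'g') → vovobugir.
Attach polarity negative -sh → vovobugirsh.
Attach number plural -thu → vovobugirshthu.
Apply epenthesis: vovobugirshthu → vovobugireshethu.

vovobugireshethu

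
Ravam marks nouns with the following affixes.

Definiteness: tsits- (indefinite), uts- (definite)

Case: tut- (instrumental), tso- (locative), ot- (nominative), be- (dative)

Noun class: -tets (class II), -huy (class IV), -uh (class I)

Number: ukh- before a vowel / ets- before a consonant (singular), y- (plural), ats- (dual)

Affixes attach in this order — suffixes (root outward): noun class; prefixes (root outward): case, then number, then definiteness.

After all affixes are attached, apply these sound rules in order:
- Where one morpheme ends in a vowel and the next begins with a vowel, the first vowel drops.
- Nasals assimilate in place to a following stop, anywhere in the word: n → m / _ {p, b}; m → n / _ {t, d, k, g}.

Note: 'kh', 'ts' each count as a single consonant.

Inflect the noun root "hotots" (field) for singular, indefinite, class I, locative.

Attach noun class class I -uh → hototsuh.
Attach case locative tso- → tsohototsuh.
Attach number singular ets- (before consonant 'ts') → etstsohototsuh.
Attach definiteness indefinite tsits- → tsitsetstsohototsuh.
Vowel deletion: no change.
Nasal assimilation: no change.

tsitsetstsohototsuh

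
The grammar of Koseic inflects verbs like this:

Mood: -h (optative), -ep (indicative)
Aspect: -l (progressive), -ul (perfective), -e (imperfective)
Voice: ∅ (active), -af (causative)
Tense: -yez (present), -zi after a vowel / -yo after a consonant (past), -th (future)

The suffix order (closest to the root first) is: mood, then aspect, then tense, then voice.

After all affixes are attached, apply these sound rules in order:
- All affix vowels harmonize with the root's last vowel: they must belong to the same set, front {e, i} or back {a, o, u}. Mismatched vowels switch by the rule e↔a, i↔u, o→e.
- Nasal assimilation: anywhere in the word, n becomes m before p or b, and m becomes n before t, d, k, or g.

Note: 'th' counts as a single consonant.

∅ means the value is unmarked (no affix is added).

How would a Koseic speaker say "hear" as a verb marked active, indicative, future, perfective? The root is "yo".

yoapulth

Attach mood indicative -ep → yoep.
Attach aspect perfective -ul → yoepul.
Attach tense future -th → yoepulth.
voice = active: zero marking, form stays yoepulth.
Apply vowel harmony: yoepulth → yoapulth.
Nasal assimilation: no change.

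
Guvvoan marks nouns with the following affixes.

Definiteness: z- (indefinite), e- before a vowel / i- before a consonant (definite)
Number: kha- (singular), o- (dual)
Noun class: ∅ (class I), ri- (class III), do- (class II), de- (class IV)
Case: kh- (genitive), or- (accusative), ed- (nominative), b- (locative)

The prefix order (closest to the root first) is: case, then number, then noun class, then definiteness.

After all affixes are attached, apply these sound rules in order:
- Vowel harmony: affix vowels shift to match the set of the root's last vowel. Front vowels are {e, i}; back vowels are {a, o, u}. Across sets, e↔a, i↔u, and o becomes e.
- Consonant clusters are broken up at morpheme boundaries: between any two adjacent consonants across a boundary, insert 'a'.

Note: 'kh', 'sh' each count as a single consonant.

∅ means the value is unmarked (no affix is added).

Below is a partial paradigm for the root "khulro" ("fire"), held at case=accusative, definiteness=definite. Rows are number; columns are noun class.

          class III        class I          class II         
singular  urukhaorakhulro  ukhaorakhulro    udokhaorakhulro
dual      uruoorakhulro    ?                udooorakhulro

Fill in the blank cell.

aoorakhulro

Attach case accusative or- → orkhulro.
Attach number dual o- → oorkhulro.
noun class = class I: zero marking, form stays oorkhulro.
Attach definiteness definite e- (before vowel 'o') → eoorkhulro.
Apply vowel harmony: eoorkhulro → aoorkhulro.
Apply epenthesis: aoorkhulro → aoorakhulro.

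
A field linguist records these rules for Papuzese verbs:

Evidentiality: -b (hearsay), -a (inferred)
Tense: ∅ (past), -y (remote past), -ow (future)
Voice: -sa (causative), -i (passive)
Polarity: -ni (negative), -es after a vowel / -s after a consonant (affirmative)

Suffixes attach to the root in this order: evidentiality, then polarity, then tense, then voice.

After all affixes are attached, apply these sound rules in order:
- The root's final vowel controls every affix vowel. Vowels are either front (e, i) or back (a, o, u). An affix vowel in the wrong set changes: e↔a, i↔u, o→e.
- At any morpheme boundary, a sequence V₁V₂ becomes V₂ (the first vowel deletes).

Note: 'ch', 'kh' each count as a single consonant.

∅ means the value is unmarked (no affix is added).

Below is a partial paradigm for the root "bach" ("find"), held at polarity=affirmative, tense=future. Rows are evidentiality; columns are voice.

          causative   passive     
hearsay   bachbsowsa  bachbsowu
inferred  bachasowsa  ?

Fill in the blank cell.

Attach evidentiality inferred -a → bacha.
Attach polarity affirmative -es (after vowel 'a') → bachaes.
Attach tense future -ow → bachaesow.
Attach voice passive -i → bachaesowi.
Apply vowel harmony: bachaesowi → bachaasowu.
Apply vowel deletion: bachaasowu → bachasowu.

bachasowu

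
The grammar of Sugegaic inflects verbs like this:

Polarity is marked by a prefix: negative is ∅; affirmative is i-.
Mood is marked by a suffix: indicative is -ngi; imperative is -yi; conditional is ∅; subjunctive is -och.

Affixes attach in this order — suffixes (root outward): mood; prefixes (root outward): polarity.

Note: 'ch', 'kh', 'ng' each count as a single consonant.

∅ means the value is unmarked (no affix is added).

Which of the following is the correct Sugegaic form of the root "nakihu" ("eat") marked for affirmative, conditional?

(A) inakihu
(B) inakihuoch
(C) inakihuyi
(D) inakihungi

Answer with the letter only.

A

mood = conditional: zero marking, form stays nakihu.
Attach polarity affirmative i- → inakihu.
So the correct form is inakihu, option (A).
(D) inakihungi is wrong: it uses indicative instead of conditional for mood.
(C) inakihuyi is wrong: it uses imperative instead of conditional for mood.
(B) inakihuoch is wrong: it uses subjunctive instead of conditional for mood.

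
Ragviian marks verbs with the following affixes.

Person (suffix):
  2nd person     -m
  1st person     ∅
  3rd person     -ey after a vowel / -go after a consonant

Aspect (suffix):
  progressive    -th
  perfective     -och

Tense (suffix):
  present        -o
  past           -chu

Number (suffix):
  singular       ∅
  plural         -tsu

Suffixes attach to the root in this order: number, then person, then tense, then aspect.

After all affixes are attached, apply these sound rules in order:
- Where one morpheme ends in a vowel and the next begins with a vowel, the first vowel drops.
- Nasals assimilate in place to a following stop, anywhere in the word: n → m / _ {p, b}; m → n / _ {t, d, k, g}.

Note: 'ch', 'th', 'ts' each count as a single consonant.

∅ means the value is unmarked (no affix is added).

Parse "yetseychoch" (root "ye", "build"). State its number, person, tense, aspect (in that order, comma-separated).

plural, 3rd person, past, perfective

Segment: ye-tsu-ey-chu-och.
number: -tsu → plural.
person: -ey/go → 3rd person.
tense: -chu → past.
aspect: -och → perfective.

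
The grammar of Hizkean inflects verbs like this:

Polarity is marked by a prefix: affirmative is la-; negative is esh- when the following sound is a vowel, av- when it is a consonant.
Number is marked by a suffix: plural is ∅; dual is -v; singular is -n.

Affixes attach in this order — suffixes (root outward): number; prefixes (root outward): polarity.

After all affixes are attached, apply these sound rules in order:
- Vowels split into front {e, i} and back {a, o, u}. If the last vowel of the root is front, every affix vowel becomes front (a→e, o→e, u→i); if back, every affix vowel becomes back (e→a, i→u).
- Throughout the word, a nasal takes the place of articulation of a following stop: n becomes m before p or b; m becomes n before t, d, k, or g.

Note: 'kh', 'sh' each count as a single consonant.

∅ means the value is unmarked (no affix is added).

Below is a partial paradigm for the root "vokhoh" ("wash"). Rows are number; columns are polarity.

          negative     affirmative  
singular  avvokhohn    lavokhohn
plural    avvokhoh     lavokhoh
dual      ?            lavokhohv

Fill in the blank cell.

Attach polarity negative av- (before consonant 'v') → avvokhoh.
Attach number dual -v → avvokhohv.
Vowel harmony: no change.
Nasal assimilation: no change.

avvokhohv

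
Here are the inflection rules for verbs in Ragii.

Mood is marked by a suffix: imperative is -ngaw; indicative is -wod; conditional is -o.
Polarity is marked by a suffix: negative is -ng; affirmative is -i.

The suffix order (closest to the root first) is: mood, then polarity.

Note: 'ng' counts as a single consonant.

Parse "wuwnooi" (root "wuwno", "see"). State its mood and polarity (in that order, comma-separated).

Segment: wuwno-o-i.
mood: -o → conditional.
polarity: -i → affirmative.

conditional, affirmative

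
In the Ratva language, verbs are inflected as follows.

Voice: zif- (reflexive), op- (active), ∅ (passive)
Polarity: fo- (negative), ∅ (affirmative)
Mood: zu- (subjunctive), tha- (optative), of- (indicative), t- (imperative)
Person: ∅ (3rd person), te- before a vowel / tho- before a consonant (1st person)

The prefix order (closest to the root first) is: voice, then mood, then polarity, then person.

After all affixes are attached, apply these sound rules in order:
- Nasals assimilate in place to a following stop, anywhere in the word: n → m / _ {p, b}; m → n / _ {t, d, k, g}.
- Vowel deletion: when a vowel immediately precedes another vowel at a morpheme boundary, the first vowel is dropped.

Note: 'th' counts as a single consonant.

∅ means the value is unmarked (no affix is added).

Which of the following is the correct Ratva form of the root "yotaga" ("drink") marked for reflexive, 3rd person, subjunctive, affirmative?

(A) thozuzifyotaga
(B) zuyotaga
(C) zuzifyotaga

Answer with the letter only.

C

Attach voice reflexive zif- → zifyotaga.
Attach mood subjunctive zu- → zuzifyotaga.
polarity = affirmative: zero marking, form stays zuzifyotaga.
person = 3rd person: zero marking, form stays zuzifyotaga.
Nasal assimilation: no change.
Vowel deletion: no change.
So the correct form is zuzifyotaga, option (C).
(B) zuyotaga is wrong: it uses passive instead of reflexive for voice.
(A) thozuzifyotaga is wrong: it uses 1st person instead of 3rd person for person.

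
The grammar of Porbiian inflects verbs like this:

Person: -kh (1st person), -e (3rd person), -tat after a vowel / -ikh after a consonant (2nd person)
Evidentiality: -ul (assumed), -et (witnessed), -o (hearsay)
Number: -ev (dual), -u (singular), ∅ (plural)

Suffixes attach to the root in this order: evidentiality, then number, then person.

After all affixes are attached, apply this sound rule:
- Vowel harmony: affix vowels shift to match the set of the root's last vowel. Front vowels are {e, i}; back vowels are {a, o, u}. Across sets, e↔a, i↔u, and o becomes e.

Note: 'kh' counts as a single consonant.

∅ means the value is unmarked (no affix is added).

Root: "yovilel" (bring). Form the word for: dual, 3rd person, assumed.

Attach evidentiality assumed -ul → yovilelul.
Attach number dual -ev → yovilelulev.
Attach person 3rd person -e → yovileluleve.
Apply vowel harmony: yovileluleve → yovilelileve.

yovilelileve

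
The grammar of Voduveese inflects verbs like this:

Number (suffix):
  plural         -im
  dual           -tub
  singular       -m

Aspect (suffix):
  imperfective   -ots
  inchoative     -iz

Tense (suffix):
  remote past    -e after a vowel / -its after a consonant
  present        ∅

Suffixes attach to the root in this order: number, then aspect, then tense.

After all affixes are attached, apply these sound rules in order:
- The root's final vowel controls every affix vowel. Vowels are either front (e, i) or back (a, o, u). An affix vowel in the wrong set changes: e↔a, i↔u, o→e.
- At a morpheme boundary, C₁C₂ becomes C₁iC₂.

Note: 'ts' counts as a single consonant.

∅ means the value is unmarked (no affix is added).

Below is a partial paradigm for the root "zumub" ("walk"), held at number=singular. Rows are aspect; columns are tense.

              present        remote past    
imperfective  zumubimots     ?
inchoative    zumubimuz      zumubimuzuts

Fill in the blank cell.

Attach number singular -m → zumubm.
Attach aspect imperfective -ots → zumubmots.
Attach tense remote past -its (after consonant 'ts') → zumubmotsits.
Apply vowel harmony: zumubmotsits → zumubmotsuts.
Apply epenthesis: zumubmotsuts → zumubimotsuts.

zumubimotsuts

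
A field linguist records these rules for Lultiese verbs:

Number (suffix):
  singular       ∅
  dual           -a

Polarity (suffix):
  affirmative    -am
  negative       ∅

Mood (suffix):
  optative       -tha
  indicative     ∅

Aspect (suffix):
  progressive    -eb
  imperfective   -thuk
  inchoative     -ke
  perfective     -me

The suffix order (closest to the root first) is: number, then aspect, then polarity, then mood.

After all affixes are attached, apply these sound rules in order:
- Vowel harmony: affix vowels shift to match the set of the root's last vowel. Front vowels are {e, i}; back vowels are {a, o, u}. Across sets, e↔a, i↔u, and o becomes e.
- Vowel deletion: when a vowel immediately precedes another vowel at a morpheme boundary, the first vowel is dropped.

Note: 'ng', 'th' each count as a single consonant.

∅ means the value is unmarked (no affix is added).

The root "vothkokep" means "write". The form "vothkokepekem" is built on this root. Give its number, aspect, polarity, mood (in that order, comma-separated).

Segment: vothkokep-a-ke-am.
number: -a → dual.
aspect: -ke → inchoative.
polarity: -am → affirmative.
mood: ∅ → indicative.

dual, inchoative, affirmative, indicative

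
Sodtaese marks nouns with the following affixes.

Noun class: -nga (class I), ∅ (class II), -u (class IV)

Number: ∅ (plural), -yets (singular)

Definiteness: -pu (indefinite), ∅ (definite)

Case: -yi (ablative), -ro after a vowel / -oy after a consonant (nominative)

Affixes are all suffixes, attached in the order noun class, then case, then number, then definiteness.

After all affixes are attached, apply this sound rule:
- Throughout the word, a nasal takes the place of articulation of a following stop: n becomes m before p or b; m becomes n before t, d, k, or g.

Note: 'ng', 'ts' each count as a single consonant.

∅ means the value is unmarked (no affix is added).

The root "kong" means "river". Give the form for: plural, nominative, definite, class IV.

konguro

Attach noun class class IV -u → kongu.
Attach case nominative -ro (after vowel 'u') → konguro.
number = plural: zero marking, form stays konguro.
definiteness = definite: zero marking, form stays konguro.
Nasal assimilation: no change.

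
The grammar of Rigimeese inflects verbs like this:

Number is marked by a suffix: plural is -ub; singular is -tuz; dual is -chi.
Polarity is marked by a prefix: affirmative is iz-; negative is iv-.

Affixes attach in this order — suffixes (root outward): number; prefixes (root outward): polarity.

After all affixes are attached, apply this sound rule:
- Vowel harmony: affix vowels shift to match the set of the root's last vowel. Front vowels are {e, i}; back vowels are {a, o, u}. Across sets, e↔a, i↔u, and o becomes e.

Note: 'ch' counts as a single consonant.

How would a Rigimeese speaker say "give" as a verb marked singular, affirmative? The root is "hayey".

izhayeytiz

Attach number singular -tuz → hayeytuz.
Attach polarity affirmative iz- → izhayeytuz.
Apply vowel harmony: izhayeytuz → izhayeytiz.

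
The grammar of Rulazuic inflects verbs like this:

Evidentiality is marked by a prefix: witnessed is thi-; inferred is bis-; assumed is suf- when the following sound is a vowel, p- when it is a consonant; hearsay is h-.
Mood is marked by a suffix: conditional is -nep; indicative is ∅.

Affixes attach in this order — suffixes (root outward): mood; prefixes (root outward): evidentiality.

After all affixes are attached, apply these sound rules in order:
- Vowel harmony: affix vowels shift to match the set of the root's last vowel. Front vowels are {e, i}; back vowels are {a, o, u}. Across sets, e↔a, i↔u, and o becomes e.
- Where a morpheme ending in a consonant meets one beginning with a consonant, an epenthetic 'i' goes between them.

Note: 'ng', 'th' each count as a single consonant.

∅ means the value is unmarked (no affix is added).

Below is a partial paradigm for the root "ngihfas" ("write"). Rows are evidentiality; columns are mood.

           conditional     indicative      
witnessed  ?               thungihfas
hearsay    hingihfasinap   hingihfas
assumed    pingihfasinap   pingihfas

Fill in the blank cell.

thungihfasinap

Attach mood conditional -nep → ngihfasnep.
Attach evidentiality witnessed thi- → thingihfasnep.
Apply vowel harmony: thingihfasnep → thungihfasnap.
Apply epenthesis: thungihfasnap → thungihfasinap.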